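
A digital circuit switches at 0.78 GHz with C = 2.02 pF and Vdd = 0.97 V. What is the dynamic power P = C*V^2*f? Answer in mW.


Step 1: V^2 = 0.97^2 = 0.9409 V^2
Step 2: P = C*V^2*f = 2.02e-12 F * 0.9409 * 0.78e9 Hz
Step 3: P = 1.48248204e-03 W
Step 4: P = 1.482 mW

1.482


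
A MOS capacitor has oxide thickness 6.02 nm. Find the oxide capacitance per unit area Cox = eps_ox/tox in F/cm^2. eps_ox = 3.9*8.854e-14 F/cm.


Step 1: eps_ox = 3.9 * 8.854e-14 = 3.45306e-13 F/cm
Step 2: tox in cm = 6.02 nm * 1e-7 = 6.0200e-07 cm
Step 3: Cox = 3.45306e-13 / 6.0200e-07 = 5.74e-07 F/cm^2

5.74e-07


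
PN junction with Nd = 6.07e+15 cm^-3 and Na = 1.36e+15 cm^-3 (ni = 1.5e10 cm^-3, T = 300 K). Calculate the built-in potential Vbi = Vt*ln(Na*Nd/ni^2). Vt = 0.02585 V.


Step 1: Compute Na*Nd/ni^2 = 1.36e+15 * 6.07e+15 / (1.5e10)^2 = 3.6690e+10
Step 2: ln(3.6690e+10) = 24.3258
Step 3: Vbi = 0.02585 * 24.3258 = 0.629 V

0.629


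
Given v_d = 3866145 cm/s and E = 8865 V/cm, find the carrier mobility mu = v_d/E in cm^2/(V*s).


Step 1: mu = v_d / E
Step 2: mu = 3866145 / 8865
Step 3: mu = 436.11 cm^2/(V*s)

436.11


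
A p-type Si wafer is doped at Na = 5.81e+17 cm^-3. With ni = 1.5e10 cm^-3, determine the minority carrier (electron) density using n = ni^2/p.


Step 1: Majority hole concentration p ≈ Na = 5.81e+17 cm^-3
Step 2: n = ni^2 / Na = (1.5e10)^2 / 5.81e+17
Step 3: n = 3.87e+02 cm^-3

3.87e+02


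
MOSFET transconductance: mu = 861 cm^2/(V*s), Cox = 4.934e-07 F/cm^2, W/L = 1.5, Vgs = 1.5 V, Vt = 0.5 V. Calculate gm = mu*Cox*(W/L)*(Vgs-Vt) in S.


Step 1: Vov = Vgs - Vt = 1.5 - 0.5 = 1.0 V
Step 2: gm = mu * Cox * (W/L) * Vov
Step 3: gm = 861 * 4.934e-07 * 1.5 * 1.0 = 6.37e-04 S

6.37e-04


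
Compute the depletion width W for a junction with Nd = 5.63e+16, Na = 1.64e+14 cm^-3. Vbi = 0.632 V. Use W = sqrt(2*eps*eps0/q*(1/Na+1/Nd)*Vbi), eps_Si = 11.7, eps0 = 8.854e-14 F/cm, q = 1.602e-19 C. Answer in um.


Step 1: 1/Na + 1/Nd = 1/1.64e+14 + 1/5.63e+16 = 6.11532e-15
Step 2: 2*eps*eps0/q = 2*11.7*8.854e-14/1.602e-19 = 1.293281e+07
Step 3: W^2 = 1.293281e+07 * 6.11532e-15 * 0.632 = 4.99838e-08
Step 4: W = sqrt(4.99838e-08) = 2.236e-04 cm = 2.236 um

2.236


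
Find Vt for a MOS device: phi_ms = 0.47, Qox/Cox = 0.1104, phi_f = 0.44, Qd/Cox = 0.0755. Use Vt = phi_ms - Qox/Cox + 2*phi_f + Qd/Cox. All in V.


Step 1: Vt = phi_ms - Qox/Cox + 2*phi_f + Qd/Cox
Step 2: Vt = 0.47 - 0.1104 + 2*0.44 + 0.0755
Step 3: Vt = 0.47 - 0.1104 + 0.88 + 0.0755
Step 4: Vt = 1.3151 V

1.3151


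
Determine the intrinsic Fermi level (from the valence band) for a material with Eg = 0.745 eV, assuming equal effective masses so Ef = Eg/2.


Step 1: For an intrinsic semiconductor, the Fermi level sits at midgap.
Step 2: Ef = Eg / 2 = 0.745 / 2 = 0.3725 eV

0.3725


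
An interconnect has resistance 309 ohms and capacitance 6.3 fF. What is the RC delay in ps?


Step 1: tau = R * C
Step 2: tau = 309 * 6.3 fF = 309 * 6.3e-15 F
Step 3: tau = 1.9467e-12 s = 1.9467 ps

1.9467


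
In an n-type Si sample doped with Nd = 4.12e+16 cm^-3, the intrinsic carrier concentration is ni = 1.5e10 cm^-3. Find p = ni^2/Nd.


Step 1: Since Nd >> ni, n ≈ Nd = 4.12e+16 cm^-3
Step 2: p = ni^2 / n = (1.5e10)^2 / 4.12e+16
Step 3: p = 2.25e20 / 4.12e+16 = 5.46e+03 cm^-3

5.46e+03


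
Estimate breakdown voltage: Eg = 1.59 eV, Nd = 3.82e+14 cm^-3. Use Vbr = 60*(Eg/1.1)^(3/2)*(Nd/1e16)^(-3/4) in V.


Step 1: Eg/1.1 = 1.59/1.1 = 1.445455
Step 2: (Eg/1.1)^1.5 = 1.445455^1.5 = 1.737828
Step 3: (Nd/1e16)^(-0.75) = (0.0382)^(-0.75) = 11.573174
Step 4: Vbr = 60 * 1.737828 * 11.573174 = 1206.7 V

1206.7


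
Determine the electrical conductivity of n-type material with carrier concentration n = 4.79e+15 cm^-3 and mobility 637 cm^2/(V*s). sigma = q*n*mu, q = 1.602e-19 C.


Step 1: sigma = q * n * mu
Step 2: sigma = 1.602e-19 * 4.79e+15 * 637
Step 3: sigma = 4.888e-01 S/cm

4.888e-01


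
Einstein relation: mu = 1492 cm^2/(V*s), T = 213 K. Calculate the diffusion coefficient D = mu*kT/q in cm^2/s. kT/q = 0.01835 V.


Step 1: D = mu * (kT/q)
Step 2: D = 1492 * 0.01835
Step 3: D = 27.38 cm^2/s

27.38


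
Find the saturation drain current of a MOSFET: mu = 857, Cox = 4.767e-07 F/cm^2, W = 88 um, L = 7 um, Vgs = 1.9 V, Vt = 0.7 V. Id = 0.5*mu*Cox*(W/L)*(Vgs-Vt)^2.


Step 1: Overdrive voltage Vov = Vgs - Vt = 1.9 - 0.7 = 1.2 V
Step 2: W/L = 88/7 = 12.5714
Step 3: Id = 0.5 * 857 * 4.767e-07 * 12.5714 * 1.2^2
Step 4: Id = 3.70e-03 A

3.70e-03


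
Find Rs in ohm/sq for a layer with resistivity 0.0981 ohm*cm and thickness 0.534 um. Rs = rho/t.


Step 1: Convert thickness to cm: t = 0.534 um = 5.3400e-05 cm
Step 2: Rs = rho / t = 0.0981 / 5.3400e-05
Step 3: Rs = 1837.1 ohm/sq

1837.1


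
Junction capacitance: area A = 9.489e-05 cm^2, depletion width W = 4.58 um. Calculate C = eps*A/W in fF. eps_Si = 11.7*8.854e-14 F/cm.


Step 1: eps_Si = 11.7 * 8.854e-14 = 1.035918e-12 F/cm
Step 2: W in cm = 4.58 * 1e-4 = 4.58e-04 cm
Step 3: C = 1.035918e-12 * 9.489e-05 / 4.58e-04 = 2.146250e-13 F
Step 4: C = 214.63 fF

214.63


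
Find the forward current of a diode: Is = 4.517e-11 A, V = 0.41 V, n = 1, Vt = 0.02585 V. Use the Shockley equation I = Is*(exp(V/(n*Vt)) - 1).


Step 1: V/(n*Vt) = 0.41/(1*0.02585) = 15.8607
Step 2: exp(15.8607) = 7.7306e+06
Step 3: I = 4.517e-11 * (7.7306e+06 - 1) = 3.49e-04 A

3.49e-04


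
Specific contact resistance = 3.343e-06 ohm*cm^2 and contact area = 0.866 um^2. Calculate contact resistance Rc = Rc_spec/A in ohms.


Step 1: Convert area to cm^2: 0.866 um^2 = 8.6600e-09 cm^2
Step 2: Rc = Rc_spec / A = 3.343e-06 / 8.6600e-09
Step 3: Rc = 3.86e+02 ohms

3.86e+02


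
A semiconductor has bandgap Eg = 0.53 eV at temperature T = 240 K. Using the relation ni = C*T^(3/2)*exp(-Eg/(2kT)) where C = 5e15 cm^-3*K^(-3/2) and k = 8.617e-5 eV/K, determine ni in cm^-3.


Step 1: Compute kT = 8.617e-5 * 240 = 0.0206808 eV
Step 2: Exponent = -Eg/(2kT) = -0.53/(2*0.0206808) = -12.81382
Step 3: T^(3/2) = 240^1.5 = 3718.06
Step 4: ni = 5e15 * 3718.06 * exp(-12.81382) = 5.06e+13 cm^-3

5.06e+13


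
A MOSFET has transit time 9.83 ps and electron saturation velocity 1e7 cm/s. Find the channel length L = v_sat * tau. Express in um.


Step 1: tau in seconds = 9.83 ps * 1e-12 = 9.8300e-12 s
Step 2: L = v_sat * tau = 1e7 * 9.8300e-12 = 9.8300e-05 cm
Step 3: L in um = 9.8300e-05 * 1e4 = 0.983 um

0.983


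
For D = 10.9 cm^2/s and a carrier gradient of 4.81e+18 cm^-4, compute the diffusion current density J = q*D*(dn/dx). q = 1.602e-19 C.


Step 1: J = q * D * (dn/dx)
Step 2: J = 1.602e-19 * 10.9 * 4.81e+18
Step 3: J = 8.40e+00 A/cm^2

8.40e+00


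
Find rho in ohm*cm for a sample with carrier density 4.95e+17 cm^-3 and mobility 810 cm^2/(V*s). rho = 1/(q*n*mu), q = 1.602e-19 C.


Step 1: sigma = q * n * mu = 1.602e-19 * 4.95e+17 * 810 = 6.42322e+01 S/cm
Step 2: rho = 1 / sigma = 1 / 6.42322e+01 = 0.01557 ohm*cm

0.01557


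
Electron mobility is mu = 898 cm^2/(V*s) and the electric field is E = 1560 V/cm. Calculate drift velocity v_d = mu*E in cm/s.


Step 1: v_d = mu * E
Step 2: v_d = 898 * 1560 = 1400880
Step 3: v_d = 1.40e+06 cm/s

1.40e+06


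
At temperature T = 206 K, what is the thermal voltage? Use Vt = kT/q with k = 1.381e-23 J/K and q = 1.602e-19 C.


Step 1: kT = 1.381e-23 * 206 = 2.84486e-21 J
Step 2: Vt = kT/q = 2.84486e-21 / 1.602e-19
Step 3: Vt = 0.01776 V

0.01776


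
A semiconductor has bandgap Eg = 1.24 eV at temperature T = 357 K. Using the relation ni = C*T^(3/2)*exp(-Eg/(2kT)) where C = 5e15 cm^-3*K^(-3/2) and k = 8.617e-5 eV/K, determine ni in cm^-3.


Step 1: Compute kT = 8.617e-5 * 357 = 0.03076269 eV
Step 2: Exponent = -Eg/(2kT) = -1.24/(2*0.03076269) = -20.15428
Step 3: T^(3/2) = 357^1.5 = 6745.32
Step 4: ni = 5e15 * 6745.32 * exp(-20.15428) = 5.96e+10 cm^-3

5.96e+10


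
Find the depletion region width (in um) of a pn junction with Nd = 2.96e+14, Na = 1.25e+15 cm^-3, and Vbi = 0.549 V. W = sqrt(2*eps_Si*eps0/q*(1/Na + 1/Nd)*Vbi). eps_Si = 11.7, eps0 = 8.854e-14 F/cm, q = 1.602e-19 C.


Step 1: 1/Na + 1/Nd = 1/1.25e+15 + 1/2.96e+14 = 4.17838e-15
Step 2: 2*eps*eps0/q = 2*11.7*8.854e-14/1.602e-19 = 1.293281e+07
Step 3: W^2 = 1.293281e+07 * 4.17838e-15 * 0.549 = 2.96670e-08
Step 4: W = sqrt(2.96670e-08) = 1.722e-04 cm = 1.722 um

1.722


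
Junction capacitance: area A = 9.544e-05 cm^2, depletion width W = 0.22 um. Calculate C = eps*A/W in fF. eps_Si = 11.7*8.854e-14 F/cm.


Step 1: eps_Si = 11.7 * 8.854e-14 = 1.035918e-12 F/cm
Step 2: W in cm = 0.22 * 1e-4 = 2.20e-05 cm
Step 3: C = 1.035918e-12 * 9.544e-05 / 2.20e-05 = 4.494001e-12 F
Step 4: C = 4494.0 fF

4494.0


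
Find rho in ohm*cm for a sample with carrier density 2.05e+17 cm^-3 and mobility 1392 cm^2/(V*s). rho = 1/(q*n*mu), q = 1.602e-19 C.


Step 1: sigma = q * n * mu = 1.602e-19 * 2.05e+17 * 1392 = 4.57147e+01 S/cm
Step 2: rho = 1 / sigma = 1 / 4.57147e+01 = 0.02187 ohm*cm

0.02187


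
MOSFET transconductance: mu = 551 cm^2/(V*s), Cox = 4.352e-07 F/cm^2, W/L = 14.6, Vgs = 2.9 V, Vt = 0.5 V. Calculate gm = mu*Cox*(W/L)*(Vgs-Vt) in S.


Step 1: Vov = Vgs - Vt = 2.9 - 0.5 = 2.4 V
Step 2: gm = mu * Cox * (W/L) * Vov
Step 3: gm = 551 * 4.352e-07 * 14.6 * 2.4 = 8.40e-03 S

8.40e-03


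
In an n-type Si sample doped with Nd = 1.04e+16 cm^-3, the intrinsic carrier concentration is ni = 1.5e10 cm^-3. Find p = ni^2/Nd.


Step 1: Since Nd >> ni, n ≈ Nd = 1.04e+16 cm^-3
Step 2: p = ni^2 / n = (1.5e10)^2 / 1.04e+16
Step 3: p = 2.25e20 / 1.04e+16 = 2.16e+04 cm^-3

2.16e+04


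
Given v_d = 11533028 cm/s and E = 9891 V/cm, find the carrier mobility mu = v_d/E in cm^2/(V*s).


Step 1: mu = v_d / E
Step 2: mu = 11533028 / 9891
Step 3: mu = 1166.01 cm^2/(V*s)

1166.01


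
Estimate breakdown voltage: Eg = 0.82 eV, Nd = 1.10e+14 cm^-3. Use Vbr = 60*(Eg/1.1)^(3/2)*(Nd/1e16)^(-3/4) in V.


Step 1: Eg/1.1 = 0.82/1.1 = 0.745455
Step 2: (Eg/1.1)^1.5 = 0.745455^1.5 = 0.643624
Step 3: (Nd/1e16)^(-0.75) = (0.011)^(-0.75) = 29.441199
Step 4: Vbr = 60 * 0.643624 * 29.441199 = 1136.9 V

1136.9


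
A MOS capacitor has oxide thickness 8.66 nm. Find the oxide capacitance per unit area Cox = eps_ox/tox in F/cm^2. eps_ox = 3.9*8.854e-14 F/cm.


Step 1: eps_ox = 3.9 * 8.854e-14 = 3.45306e-13 F/cm
Step 2: tox in cm = 8.66 nm * 1e-7 = 8.6600e-07 cm
Step 3: Cox = 3.45306e-13 / 8.6600e-07 = 3.99e-07 F/cm^2

3.99e-07


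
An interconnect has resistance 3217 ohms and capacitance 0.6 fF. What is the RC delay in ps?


Step 1: tau = R * C
Step 2: tau = 3217 * 0.6 fF = 3217 * 6.0e-16 F
Step 3: tau = 1.9302e-12 s = 1.9302 ps

1.9302


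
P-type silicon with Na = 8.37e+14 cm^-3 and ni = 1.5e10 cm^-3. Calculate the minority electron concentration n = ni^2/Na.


Step 1: Majority hole concentration p ≈ Na = 8.37e+14 cm^-3
Step 2: n = ni^2 / Na = (1.5e10)^2 / 8.37e+14
Step 3: n = 2.69e+05 cm^-3

2.69e+05


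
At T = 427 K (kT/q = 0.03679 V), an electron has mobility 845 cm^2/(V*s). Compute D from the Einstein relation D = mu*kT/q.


Step 1: D = mu * (kT/q)
Step 2: D = 845 * 0.03679
Step 3: D = 31.09 cm^2/s

31.09


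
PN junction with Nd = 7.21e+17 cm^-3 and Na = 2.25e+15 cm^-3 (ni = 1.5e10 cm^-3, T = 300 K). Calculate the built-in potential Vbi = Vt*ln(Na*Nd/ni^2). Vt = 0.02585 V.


Step 1: Compute Na*Nd/ni^2 = 2.25e+15 * 7.21e+17 / (1.5e10)^2 = 7.2100e+12
Step 2: ln(7.2100e+12) = 29.6065
Step 3: Vbi = 0.02585 * 29.6065 = 0.765 V

0.765


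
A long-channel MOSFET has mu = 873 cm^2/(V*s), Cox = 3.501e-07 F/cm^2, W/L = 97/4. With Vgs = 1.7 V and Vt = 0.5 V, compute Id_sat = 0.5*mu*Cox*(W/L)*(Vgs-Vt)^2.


Step 1: Overdrive voltage Vov = Vgs - Vt = 1.7 - 0.5 = 1.2 V
Step 2: W/L = 97/4 = 24.25
Step 3: Id = 0.5 * 873 * 3.501e-07 * 24.25 * 1.2^2
Step 4: Id = 5.34e-03 A

5.34e-03


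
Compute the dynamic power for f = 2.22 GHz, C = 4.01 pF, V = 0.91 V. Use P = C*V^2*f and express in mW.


Step 1: V^2 = 0.91^2 = 0.8281 V^2
Step 2: P = C*V^2*f = 4.01e-12 F * 0.8281 * 2.22e9 Hz
Step 3: P = 7.37191182e-03 W
Step 4: P = 7.372 mW

7.372


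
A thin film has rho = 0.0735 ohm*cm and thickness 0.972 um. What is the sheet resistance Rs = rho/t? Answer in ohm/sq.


Step 1: Convert thickness to cm: t = 0.972 um = 9.7200e-05 cm
Step 2: Rs = rho / t = 0.0735 / 9.7200e-05
Step 3: Rs = 756.2 ohm/sq

756.2


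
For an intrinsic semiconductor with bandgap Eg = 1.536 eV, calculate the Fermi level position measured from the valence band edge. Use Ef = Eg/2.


Step 1: For an intrinsic semiconductor, the Fermi level sits at midgap.
Step 2: Ef = Eg / 2 = 1.536 / 2 = 0.768 eV

0.768


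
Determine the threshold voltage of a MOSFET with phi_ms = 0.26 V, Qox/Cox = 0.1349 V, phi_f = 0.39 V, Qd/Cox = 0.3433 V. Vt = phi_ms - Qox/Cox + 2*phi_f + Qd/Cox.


Step 1: Vt = phi_ms - Qox/Cox + 2*phi_f + Qd/Cox
Step 2: Vt = 0.26 - 0.1349 + 2*0.39 + 0.3433
Step 3: Vt = 0.26 - 0.1349 + 0.78 + 0.3433
Step 4: Vt = 1.2484 V

1.2484


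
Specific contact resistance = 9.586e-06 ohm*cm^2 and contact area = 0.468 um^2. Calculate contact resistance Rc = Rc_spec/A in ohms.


Step 1: Convert area to cm^2: 0.468 um^2 = 4.6800e-09 cm^2
Step 2: Rc = Rc_spec / A = 9.586e-06 / 4.6800e-09
Step 3: Rc = 2.05e+03 ohms

2.05e+03


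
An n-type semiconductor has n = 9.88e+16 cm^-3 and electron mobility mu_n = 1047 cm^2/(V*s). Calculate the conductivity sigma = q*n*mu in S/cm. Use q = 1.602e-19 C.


Step 1: sigma = q * n * mu
Step 2: sigma = 1.602e-19 * 9.88e+16 * 1047
Step 3: sigma = 1.657e+01 S/cm

1.657e+01


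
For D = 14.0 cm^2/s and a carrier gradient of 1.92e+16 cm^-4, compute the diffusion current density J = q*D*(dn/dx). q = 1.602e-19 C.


Step 1: J = q * D * (dn/dx)
Step 2: J = 1.602e-19 * 14.0 * 1.92e+16
Step 3: J = 4.31e-02 A/cm^2

4.31e-02


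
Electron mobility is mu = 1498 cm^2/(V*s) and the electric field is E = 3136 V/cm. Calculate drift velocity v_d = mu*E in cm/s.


Step 1: v_d = mu * E
Step 2: v_d = 1498 * 3136 = 4697728
Step 3: v_d = 4.70e+06 cm/s

4.70e+06


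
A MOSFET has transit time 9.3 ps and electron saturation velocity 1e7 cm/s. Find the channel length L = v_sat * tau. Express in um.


Step 1: tau in seconds = 9.3 ps * 1e-12 = 9.3000e-12 s
Step 2: L = v_sat * tau = 1e7 * 9.3000e-12 = 9.3000e-05 cm
Step 3: L in um = 9.3000e-05 * 1e4 = 0.93 um

0.93


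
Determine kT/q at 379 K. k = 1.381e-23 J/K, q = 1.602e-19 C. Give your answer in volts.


Step 1: kT = 1.381e-23 * 379 = 5.23399e-21 J
Step 2: Vt = kT/q = 5.23399e-21 / 1.602e-19
Step 3: Vt = 0.03267 V

0.03267


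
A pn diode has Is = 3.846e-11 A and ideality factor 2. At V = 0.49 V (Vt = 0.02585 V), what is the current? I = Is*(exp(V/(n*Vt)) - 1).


Step 1: V/(n*Vt) = 0.49/(2*0.02585) = 9.4778
Step 2: exp(9.4778) = 1.3066e+04
Step 3: I = 3.846e-11 * (1.3066e+04 - 1) = 5.02e-07 A

5.02e-07


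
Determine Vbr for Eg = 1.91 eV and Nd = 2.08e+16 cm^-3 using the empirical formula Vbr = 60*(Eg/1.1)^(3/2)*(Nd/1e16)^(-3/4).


Step 1: Eg/1.1 = 1.91/1.1 = 1.736364
Step 2: (Eg/1.1)^1.5 = 1.736364^1.5 = 2.288027
Step 3: (Nd/1e16)^(-0.75) = (2.08)^(-0.75) = 0.577368
Step 4: Vbr = 60 * 2.288027 * 0.577368 = 79.3 V

79.3


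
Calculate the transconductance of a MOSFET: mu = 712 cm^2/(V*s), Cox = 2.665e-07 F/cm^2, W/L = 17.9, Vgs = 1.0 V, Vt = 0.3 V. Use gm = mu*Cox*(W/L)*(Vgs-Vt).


Step 1: Vov = Vgs - Vt = 1.0 - 0.3 = 0.7 V
Step 2: gm = mu * Cox * (W/L) * Vov
Step 3: gm = 712 * 2.665e-07 * 17.9 * 0.7 = 2.38e-03 S

2.38e-03


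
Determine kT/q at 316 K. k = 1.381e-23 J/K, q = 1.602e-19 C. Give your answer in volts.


Step 1: kT = 1.381e-23 * 316 = 4.36396e-21 J
Step 2: Vt = kT/q = 4.36396e-21 / 1.602e-19
Step 3: Vt = 0.02724 V

0.02724


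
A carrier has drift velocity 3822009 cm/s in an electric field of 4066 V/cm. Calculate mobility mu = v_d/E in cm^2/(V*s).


Step 1: mu = v_d / E
Step 2: mu = 3822009 / 4066
Step 3: mu = 939.99 cm^2/(V*s)

939.99


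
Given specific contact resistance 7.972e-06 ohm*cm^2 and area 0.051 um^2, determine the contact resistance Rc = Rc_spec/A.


Step 1: Convert area to cm^2: 0.051 um^2 = 5.1000e-10 cm^2
Step 2: Rc = Rc_spec / A = 7.972e-06 / 5.1000e-10
Step 3: Rc = 1.56e+04 ohms

1.56e+04


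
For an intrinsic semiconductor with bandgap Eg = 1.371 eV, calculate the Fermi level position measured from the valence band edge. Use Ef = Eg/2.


Step 1: For an intrinsic semiconductor, the Fermi level sits at midgap.
Step 2: Ef = Eg / 2 = 1.371 / 2 = 0.6855 eV

0.6855


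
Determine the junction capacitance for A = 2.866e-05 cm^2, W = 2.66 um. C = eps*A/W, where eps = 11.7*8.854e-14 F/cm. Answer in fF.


Step 1: eps_Si = 11.7 * 8.854e-14 = 1.035918e-12 F/cm
Step 2: W in cm = 2.66 * 1e-4 = 2.66e-04 cm
Step 3: C = 1.035918e-12 * 2.866e-05 / 2.66e-04 = 1.116143e-13 F
Step 4: C = 111.61 fF

111.61


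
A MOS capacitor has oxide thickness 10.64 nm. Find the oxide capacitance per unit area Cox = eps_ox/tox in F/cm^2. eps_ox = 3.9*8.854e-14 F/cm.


Step 1: eps_ox = 3.9 * 8.854e-14 = 3.45306e-13 F/cm
Step 2: tox in cm = 10.64 nm * 1e-7 = 1.0640e-06 cm
Step 3: Cox = 3.45306e-13 / 1.0640e-06 = 3.25e-07 F/cm^2

3.25e-07


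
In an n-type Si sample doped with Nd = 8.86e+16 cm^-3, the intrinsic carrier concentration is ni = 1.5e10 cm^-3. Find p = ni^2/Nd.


Step 1: Since Nd >> ni, n ≈ Nd = 8.86e+16 cm^-3
Step 2: p = ni^2 / n = (1.5e10)^2 / 8.86e+16
Step 3: p = 2.25e20 / 8.86e+16 = 2.54e+03 cm^-3

2.54e+03


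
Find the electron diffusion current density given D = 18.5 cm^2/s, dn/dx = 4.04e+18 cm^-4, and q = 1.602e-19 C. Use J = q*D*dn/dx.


Step 1: J = q * D * (dn/dx)
Step 2: J = 1.602e-19 * 18.5 * 4.04e+18
Step 3: J = 1.20e+01 A/cm^2

1.20e+01


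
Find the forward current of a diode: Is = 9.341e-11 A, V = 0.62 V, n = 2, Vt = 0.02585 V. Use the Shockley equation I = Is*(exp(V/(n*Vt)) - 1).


Step 1: V/(n*Vt) = 0.62/(2*0.02585) = 11.9923
Step 2: exp(11.9923) = 1.6151e+05
Step 3: I = 9.341e-11 * (1.6151e+05 - 1) = 1.51e-05 A

1.51e-05


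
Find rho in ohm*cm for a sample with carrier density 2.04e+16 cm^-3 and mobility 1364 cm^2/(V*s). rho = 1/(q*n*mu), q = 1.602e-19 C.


Step 1: sigma = q * n * mu = 1.602e-19 * 2.04e+16 * 1364 = 4.45766e+00 S/cm
Step 2: rho = 1 / sigma = 1 / 4.45766e+00 = 0.2243 ohm*cm

0.2243


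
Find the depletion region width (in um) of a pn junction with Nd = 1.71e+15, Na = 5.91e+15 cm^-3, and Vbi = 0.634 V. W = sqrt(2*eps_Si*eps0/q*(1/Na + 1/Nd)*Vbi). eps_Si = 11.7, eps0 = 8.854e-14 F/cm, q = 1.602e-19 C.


Step 1: 1/Na + 1/Nd = 1/5.91e+15 + 1/1.71e+15 = 7.54000e-16
Step 2: 2*eps*eps0/q = 2*11.7*8.854e-14/1.602e-19 = 1.293281e+07
Step 3: W^2 = 1.293281e+07 * 7.54000e-16 * 0.634 = 6.18235e-09
Step 4: W = sqrt(6.18235e-09) = 7.863e-05 cm = 0.7863 um

0.7863


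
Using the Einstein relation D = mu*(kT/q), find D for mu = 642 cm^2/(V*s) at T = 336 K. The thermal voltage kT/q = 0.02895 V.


Step 1: D = mu * (kT/q)
Step 2: D = 642 * 0.02895
Step 3: D = 18.59 cm^2/s

18.59


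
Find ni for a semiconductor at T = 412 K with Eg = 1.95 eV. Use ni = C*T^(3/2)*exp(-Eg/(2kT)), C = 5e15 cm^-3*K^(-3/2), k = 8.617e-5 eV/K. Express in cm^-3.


Step 1: Compute kT = 8.617e-5 * 412 = 0.03550204 eV
Step 2: Exponent = -Eg/(2kT) = -1.95/(2*0.03550204) = -27.46321
Step 3: T^(3/2) = 412^1.5 = 8362.69
Step 4: ni = 5e15 * 8362.69 * exp(-27.46321) = 4.95e+07 cm^-3

4.95e+07


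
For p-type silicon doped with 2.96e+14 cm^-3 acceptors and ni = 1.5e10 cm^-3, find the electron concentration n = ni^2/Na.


Step 1: Majority hole concentration p ≈ Na = 2.96e+14 cm^-3
Step 2: n = ni^2 / Na = (1.5e10)^2 / 2.96e+14
Step 3: n = 7.60e+05 cm^-3

7.60e+05


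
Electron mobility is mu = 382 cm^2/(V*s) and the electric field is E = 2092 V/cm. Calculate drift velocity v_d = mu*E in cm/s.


Step 1: v_d = mu * E
Step 2: v_d = 382 * 2092 = 799144
Step 3: v_d = 7.99e+05 cm/s

7.99e+05


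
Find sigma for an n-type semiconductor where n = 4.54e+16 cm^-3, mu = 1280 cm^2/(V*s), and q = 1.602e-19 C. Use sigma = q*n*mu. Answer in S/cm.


Step 1: sigma = q * n * mu
Step 2: sigma = 1.602e-19 * 4.54e+16 * 1280
Step 3: sigma = 9.310e+00 S/cm

9.310e+00


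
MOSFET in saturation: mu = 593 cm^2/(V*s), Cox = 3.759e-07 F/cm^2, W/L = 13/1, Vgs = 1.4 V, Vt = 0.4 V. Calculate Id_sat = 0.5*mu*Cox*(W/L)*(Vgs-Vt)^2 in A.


Step 1: Overdrive voltage Vov = Vgs - Vt = 1.4 - 0.4 = 1.0 V
Step 2: W/L = 13/1 = 13
Step 3: Id = 0.5 * 593 * 3.759e-07 * 13 * 1.0^2
Step 4: Id = 1.45e-03 A

1.45e-03


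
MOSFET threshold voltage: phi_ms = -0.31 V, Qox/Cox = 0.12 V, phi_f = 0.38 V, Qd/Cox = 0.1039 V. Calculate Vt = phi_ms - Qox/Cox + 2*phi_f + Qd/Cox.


Step 1: Vt = phi_ms - Qox/Cox + 2*phi_f + Qd/Cox
Step 2: Vt = -0.31 - 0.12 + 2*0.38 + 0.1039
Step 3: Vt = -0.31 - 0.12 + 0.76 + 0.1039
Step 4: Vt = 0.4339 V

0.4339


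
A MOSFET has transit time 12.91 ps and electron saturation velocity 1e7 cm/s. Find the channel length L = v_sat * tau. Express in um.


Step 1: tau in seconds = 12.91 ps * 1e-12 = 1.2910e-11 s
Step 2: L = v_sat * tau = 1e7 * 1.2910e-11 = 1.2910e-04 cm
Step 3: L in um = 1.2910e-04 * 1e4 = 1.291 um

1.291


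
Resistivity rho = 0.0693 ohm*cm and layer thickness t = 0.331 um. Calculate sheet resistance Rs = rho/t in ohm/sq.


Step 1: Convert thickness to cm: t = 0.331 um = 3.3100e-05 cm
Step 2: Rs = rho / t = 0.0693 / 3.3100e-05
Step 3: Rs = 2093.7 ohm/sq

2093.7


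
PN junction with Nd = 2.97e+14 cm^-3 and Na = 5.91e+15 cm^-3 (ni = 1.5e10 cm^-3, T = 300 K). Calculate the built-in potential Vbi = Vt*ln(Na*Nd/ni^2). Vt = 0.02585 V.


Step 1: Compute Na*Nd/ni^2 = 5.91e+15 * 2.97e+14 / (1.5e10)^2 = 7.8012e+09
Step 2: ln(7.8012e+09) = 22.7775
Step 3: Vbi = 0.02585 * 22.7775 = 0.589 V

0.589


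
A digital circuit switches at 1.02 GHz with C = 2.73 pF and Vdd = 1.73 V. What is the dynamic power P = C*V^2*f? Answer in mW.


Step 1: V^2 = 1.73^2 = 2.9929 V^2
Step 2: P = C*V^2*f = 2.73e-12 F * 2.9929 * 1.02e9 Hz
Step 3: P = 8.33402934e-03 W
Step 4: P = 8.334 mW

8.334


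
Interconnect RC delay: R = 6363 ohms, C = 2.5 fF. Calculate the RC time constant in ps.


Step 1: tau = R * C
Step 2: tau = 6363 * 2.5 fF = 6363 * 2.5e-15 F
Step 3: tau = 1.59075e-11 s = 15.9075 ps

15.9075


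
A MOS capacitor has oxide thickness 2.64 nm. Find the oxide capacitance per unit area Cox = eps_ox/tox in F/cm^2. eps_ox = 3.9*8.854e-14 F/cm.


Step 1: eps_ox = 3.9 * 8.854e-14 = 3.45306e-13 F/cm
Step 2: tox in cm = 2.64 nm * 1e-7 = 2.6400e-07 cm
Step 3: Cox = 3.45306e-13 / 2.6400e-07 = 1.31e-06 F/cm^2

1.31e-06


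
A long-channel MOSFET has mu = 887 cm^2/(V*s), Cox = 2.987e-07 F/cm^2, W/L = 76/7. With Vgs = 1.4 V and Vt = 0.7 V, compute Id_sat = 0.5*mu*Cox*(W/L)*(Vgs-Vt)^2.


Step 1: Overdrive voltage Vov = Vgs - Vt = 1.4 - 0.7 = 0.7 V
Step 2: W/L = 76/7 = 10.8571
Step 3: Id = 0.5 * 887 * 2.987e-07 * 10.8571 * 0.7^2
Step 4: Id = 7.05e-04 A

7.05e-04


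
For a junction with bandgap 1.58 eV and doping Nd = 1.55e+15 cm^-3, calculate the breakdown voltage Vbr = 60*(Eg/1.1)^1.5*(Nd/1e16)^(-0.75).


Step 1: Eg/1.1 = 1.58/1.1 = 1.436364
Step 2: (Eg/1.1)^1.5 = 1.436364^1.5 = 1.721459
Step 3: (Nd/1e16)^(-0.75) = (0.155)^(-0.75) = 4.048100
Step 4: Vbr = 60 * 1.721459 * 4.048100 = 418.1 V

418.1


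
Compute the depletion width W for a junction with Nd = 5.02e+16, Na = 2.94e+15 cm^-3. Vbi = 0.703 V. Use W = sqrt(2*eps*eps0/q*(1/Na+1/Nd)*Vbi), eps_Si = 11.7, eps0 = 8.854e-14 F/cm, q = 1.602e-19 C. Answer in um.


Step 1: 1/Na + 1/Nd = 1/2.94e+15 + 1/5.02e+16 = 3.60056e-16
Step 2: 2*eps*eps0/q = 2*11.7*8.854e-14/1.602e-19 = 1.293281e+07
Step 3: W^2 = 1.293281e+07 * 3.60056e-16 * 0.703 = 3.27354e-09
Step 4: W = sqrt(3.27354e-09) = 5.721e-05 cm = 0.5721 um

0.5721


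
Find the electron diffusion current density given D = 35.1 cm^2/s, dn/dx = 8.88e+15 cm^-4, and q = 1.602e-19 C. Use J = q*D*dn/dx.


Step 1: J = q * D * (dn/dx)
Step 2: J = 1.602e-19 * 35.1 * 8.88e+15
Step 3: J = 4.99e-02 A/cm^2

4.99e-02


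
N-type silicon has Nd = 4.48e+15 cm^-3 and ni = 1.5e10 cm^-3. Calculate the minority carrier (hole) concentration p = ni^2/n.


Step 1: Since Nd >> ni, n ≈ Nd = 4.48e+15 cm^-3
Step 2: p = ni^2 / n = (1.5e10)^2 / 4.48e+15
Step 3: p = 2.25e20 / 4.48e+15 = 5.02e+04 cm^-3

5.02e+04


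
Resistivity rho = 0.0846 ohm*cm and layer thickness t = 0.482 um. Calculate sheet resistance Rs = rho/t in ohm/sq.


Step 1: Convert thickness to cm: t = 0.482 um = 4.8200e-05 cm
Step 2: Rs = rho / t = 0.0846 / 4.8200e-05
Step 3: Rs = 1755.2 ohm/sq

1755.2


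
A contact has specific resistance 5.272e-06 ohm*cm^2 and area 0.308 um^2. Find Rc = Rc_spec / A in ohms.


Step 1: Convert area to cm^2: 0.308 um^2 = 3.0800e-09 cm^2
Step 2: Rc = Rc_spec / A = 5.272e-06 / 3.0800e-09
Step 3: Rc = 1.71e+03 ohms

1.71e+03


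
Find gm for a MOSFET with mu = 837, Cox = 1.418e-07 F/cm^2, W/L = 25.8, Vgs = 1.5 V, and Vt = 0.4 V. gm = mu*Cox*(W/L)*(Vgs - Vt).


Step 1: Vov = Vgs - Vt = 1.5 - 0.4 = 1.1 V
Step 2: gm = mu * Cox * (W/L) * Vov
Step 3: gm = 837 * 1.418e-07 * 25.8 * 1.1 = 3.37e-03 S

3.37e-03


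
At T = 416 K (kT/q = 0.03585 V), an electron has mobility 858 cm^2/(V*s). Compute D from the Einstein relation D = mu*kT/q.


Step 1: D = mu * (kT/q)
Step 2: D = 858 * 0.03585
Step 3: D = 30.76 cm^2/s

30.76


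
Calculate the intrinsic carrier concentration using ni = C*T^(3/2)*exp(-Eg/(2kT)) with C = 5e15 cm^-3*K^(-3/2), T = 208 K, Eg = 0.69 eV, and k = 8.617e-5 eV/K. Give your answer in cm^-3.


Step 1: Compute kT = 8.617e-5 * 208 = 0.01792336 eV
Step 2: Exponent = -Eg/(2kT) = -0.69/(2*0.01792336) = -19.24862
Step 3: T^(3/2) = 208^1.5 = 2999.82
Step 4: ni = 5e15 * 2999.82 * exp(-19.24862) = 6.55e+10 cm^-3

6.55e+10


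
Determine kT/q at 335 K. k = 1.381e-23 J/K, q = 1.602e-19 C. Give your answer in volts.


Step 1: kT = 1.381e-23 * 335 = 4.62635e-21 J
Step 2: Vt = kT/q = 4.62635e-21 / 1.602e-19
Step 3: Vt = 0.02888 V

0.02888


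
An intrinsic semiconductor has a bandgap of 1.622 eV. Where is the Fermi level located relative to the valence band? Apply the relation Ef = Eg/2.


Step 1: For an intrinsic semiconductor, the Fermi level sits at midgap.
Step 2: Ef = Eg / 2 = 1.622 / 2 = 0.811 eV

0.811


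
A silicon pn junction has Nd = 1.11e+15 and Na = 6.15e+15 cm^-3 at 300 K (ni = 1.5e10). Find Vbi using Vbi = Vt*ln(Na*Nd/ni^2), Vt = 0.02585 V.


Step 1: Compute Na*Nd/ni^2 = 6.15e+15 * 1.11e+15 / (1.5e10)^2 = 3.0340e+10
Step 2: ln(3.0340e+10) = 24.1357
Step 3: Vbi = 0.02585 * 24.1357 = 0.624 V

0.624


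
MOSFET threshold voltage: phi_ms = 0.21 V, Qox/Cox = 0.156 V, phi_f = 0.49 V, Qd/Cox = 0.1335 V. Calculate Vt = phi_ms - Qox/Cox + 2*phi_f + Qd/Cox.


Step 1: Vt = phi_ms - Qox/Cox + 2*phi_f + Qd/Cox
Step 2: Vt = 0.21 - 0.156 + 2*0.49 + 0.1335
Step 3: Vt = 0.21 - 0.156 + 0.98 + 0.1335
Step 4: Vt = 1.1675 V

1.1675


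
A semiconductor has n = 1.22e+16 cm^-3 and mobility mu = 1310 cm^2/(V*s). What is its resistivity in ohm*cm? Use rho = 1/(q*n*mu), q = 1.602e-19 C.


Step 1: sigma = q * n * mu = 1.602e-19 * 1.22e+16 * 1310 = 2.56032e+00 S/cm
Step 2: rho = 1 / sigma = 1 / 2.56032e+00 = 0.3906 ohm*cm

0.3906


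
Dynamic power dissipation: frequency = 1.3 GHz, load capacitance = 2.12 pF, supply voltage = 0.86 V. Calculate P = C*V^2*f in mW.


Step 1: V^2 = 0.86^2 = 0.7396 V^2
Step 2: P = C*V^2*f = 2.12e-12 F * 0.7396 * 1.3e9 Hz
Step 3: P = 2.0383376e-03 W
Step 4: P = 2.038 mW

2.038


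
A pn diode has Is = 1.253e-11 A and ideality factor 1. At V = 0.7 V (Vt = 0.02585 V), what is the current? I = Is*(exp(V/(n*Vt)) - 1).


Step 1: V/(n*Vt) = 0.7/(1*0.02585) = 27.0793
Step 2: exp(27.0793) = 5.7596e+11
Step 3: I = 1.253e-11 * (5.7596e+11 - 1) = 7.22e+00 A

7.22e+00


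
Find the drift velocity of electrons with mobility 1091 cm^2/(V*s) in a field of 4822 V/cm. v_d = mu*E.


Step 1: v_d = mu * E
Step 2: v_d = 1091 * 4822 = 5260802
Step 3: v_d = 5.26e+06 cm/s

5.26e+06


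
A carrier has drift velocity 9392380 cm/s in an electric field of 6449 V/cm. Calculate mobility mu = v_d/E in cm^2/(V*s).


Step 1: mu = v_d / E
Step 2: mu = 9392380 / 6449
Step 3: mu = 1456.41 cm^2/(V*s)

1456.41


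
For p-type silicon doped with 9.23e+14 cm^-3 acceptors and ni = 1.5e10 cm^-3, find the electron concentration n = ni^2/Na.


Step 1: Majority hole concentration p ≈ Na = 9.23e+14 cm^-3
Step 2: n = ni^2 / Na = (1.5e10)^2 / 9.23e+14
Step 3: n = 2.44e+05 cm^-3

2.44e+05


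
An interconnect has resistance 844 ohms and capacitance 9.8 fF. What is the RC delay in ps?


Step 1: tau = R * C
Step 2: tau = 844 * 9.8 fF = 844 * 9.8e-15 F
Step 3: tau = 8.2712e-12 s = 8.2712 ps

8.2712


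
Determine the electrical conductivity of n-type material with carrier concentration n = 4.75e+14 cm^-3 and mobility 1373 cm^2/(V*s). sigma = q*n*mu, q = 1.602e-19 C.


Step 1: sigma = q * n * mu
Step 2: sigma = 1.602e-19 * 4.75e+14 * 1373
Step 3: sigma = 1.045e-01 S/cm

1.045e-01


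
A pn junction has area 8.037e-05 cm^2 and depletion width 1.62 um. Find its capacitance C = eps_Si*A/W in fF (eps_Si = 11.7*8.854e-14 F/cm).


Step 1: eps_Si = 11.7 * 8.854e-14 = 1.035918e-12 F/cm
Step 2: W in cm = 1.62 * 1e-4 = 1.62e-04 cm
Step 3: C = 1.035918e-12 * 8.037e-05 / 1.62e-04 = 5.139304e-13 F
Step 4: C = 513.93 fF

513.93


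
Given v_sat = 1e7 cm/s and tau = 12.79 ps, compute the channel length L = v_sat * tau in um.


Step 1: tau in seconds = 12.79 ps * 1e-12 = 1.2790e-11 s
Step 2: L = v_sat * tau = 1e7 * 1.2790e-11 = 1.2790e-04 cm
Step 3: L in um = 1.2790e-04 * 1e4 = 1.279 um

1.279


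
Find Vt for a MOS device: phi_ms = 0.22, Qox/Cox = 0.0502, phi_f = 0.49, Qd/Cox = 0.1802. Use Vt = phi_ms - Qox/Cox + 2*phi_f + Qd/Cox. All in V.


Step 1: Vt = phi_ms - Qox/Cox + 2*phi_f + Qd/Cox
Step 2: Vt = 0.22 - 0.0502 + 2*0.49 + 0.1802
Step 3: Vt = 0.22 - 0.0502 + 0.98 + 0.1802
Step 4: Vt = 1.33 V

1.33


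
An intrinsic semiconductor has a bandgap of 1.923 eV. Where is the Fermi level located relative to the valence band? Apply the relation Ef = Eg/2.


Step 1: For an intrinsic semiconductor, the Fermi level sits at midgap.
Step 2: Ef = Eg / 2 = 1.923 / 2 = 0.9615 eV

0.9615


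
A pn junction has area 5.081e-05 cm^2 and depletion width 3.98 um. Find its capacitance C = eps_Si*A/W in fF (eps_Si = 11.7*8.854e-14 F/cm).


Step 1: eps_Si = 11.7 * 8.854e-14 = 1.035918e-12 F/cm
Step 2: W in cm = 3.98 * 1e-4 = 3.98e-04 cm
Step 3: C = 1.035918e-12 * 5.081e-05 / 3.98e-04 = 1.322487e-13 F
Step 4: C = 132.25 fF

132.25


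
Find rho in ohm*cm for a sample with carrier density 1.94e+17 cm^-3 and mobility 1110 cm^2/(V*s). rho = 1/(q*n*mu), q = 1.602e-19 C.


Step 1: sigma = q * n * mu = 1.602e-19 * 1.94e+17 * 1110 = 3.44975e+01 S/cm
Step 2: rho = 1 / sigma = 1 / 3.44975e+01 = 0.02899 ohm*cm

0.02899


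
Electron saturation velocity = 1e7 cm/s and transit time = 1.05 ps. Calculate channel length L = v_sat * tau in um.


Step 1: tau in seconds = 1.05 ps * 1e-12 = 1.0500e-12 s
Step 2: L = v_sat * tau = 1e7 * 1.0500e-12 = 1.0500e-05 cm
Step 3: L in um = 1.0500e-05 * 1e4 = 0.105 um

0.105


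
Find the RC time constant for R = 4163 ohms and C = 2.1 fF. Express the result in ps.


Step 1: tau = R * C
Step 2: tau = 4163 * 2.1 fF = 4163 * 2.1e-15 F
Step 3: tau = 8.7423e-12 s = 8.7423 ps

8.7423


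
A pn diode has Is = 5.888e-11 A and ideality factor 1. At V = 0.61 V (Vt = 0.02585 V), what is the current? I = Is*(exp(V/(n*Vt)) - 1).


Step 1: V/(n*Vt) = 0.61/(1*0.02585) = 23.5977
Step 2: exp(23.5977) = 1.7715e+10
Step 3: I = 5.888e-11 * (1.7715e+10 - 1) = 1.04e+00 A

1.04e+00


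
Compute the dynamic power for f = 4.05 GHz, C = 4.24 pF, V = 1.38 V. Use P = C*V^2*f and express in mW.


Step 1: V^2 = 1.38^2 = 1.9044 V^2
Step 2: P = C*V^2*f = 4.24e-12 F * 1.9044 * 4.05e9 Hz
Step 3: P = 3.27023568e-02 W
Step 4: P = 32.702 mW

32.702


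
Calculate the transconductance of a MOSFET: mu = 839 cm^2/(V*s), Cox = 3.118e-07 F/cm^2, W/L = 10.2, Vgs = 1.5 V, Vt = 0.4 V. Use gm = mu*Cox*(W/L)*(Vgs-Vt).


Step 1: Vov = Vgs - Vt = 1.5 - 0.4 = 1.1 V
Step 2: gm = mu * Cox * (W/L) * Vov
Step 3: gm = 839 * 3.118e-07 * 10.2 * 1.1 = 2.94e-03 S

2.94e-03


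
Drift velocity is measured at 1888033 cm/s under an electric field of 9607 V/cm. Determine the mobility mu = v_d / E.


Step 1: mu = v_d / E
Step 2: mu = 1888033 / 9607
Step 3: mu = 196.53 cm^2/(V*s)

196.53


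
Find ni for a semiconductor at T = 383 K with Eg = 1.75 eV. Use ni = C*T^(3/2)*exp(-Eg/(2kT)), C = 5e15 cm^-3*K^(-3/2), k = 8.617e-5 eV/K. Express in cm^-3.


Step 1: Compute kT = 8.617e-5 * 383 = 0.03300311 eV
Step 2: Exponent = -Eg/(2kT) = -1.75/(2*0.03300311) = -26.51265
Step 3: T^(3/2) = 383^1.5 = 7495.46
Step 4: ni = 5e15 * 7495.46 * exp(-26.51265) = 1.15e+08 cm^-3

1.15e+08


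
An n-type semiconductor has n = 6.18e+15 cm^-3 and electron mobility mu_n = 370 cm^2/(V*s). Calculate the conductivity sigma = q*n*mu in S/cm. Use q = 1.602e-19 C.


Step 1: sigma = q * n * mu
Step 2: sigma = 1.602e-19 * 6.18e+15 * 370
Step 3: sigma = 3.663e-01 S/cm

3.663e-01


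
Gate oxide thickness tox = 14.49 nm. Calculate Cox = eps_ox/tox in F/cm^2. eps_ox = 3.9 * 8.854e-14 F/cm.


Step 1: eps_ox = 3.9 * 8.854e-14 = 3.45306e-13 F/cm
Step 2: tox in cm = 14.49 nm * 1e-7 = 1.4490e-06 cm
Step 3: Cox = 3.45306e-13 / 1.4490e-06 = 2.38e-07 F/cm^2

2.38e-07


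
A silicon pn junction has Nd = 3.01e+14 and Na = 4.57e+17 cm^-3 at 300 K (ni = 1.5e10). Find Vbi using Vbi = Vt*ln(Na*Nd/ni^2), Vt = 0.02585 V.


Step 1: Compute Na*Nd/ni^2 = 4.57e+17 * 3.01e+14 / (1.5e10)^2 = 6.1136e+11
Step 2: ln(6.1136e+11) = 27.1390
Step 3: Vbi = 0.02585 * 27.1390 = 0.702 V

0.702


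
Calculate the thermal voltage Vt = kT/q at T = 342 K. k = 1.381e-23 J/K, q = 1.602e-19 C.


Step 1: kT = 1.381e-23 * 342 = 4.72302e-21 J
Step 2: Vt = kT/q = 4.72302e-21 / 1.602e-19
Step 3: Vt = 0.02948 V

0.02948


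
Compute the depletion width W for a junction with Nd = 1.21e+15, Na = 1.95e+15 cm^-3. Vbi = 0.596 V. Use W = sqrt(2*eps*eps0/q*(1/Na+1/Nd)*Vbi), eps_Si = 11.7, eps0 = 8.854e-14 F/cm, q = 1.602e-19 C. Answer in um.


Step 1: 1/Na + 1/Nd = 1/1.95e+15 + 1/1.21e+15 = 1.33927e-15
Step 2: 2*eps*eps0/q = 2*11.7*8.854e-14/1.602e-19 = 1.293281e+07
Step 3: W^2 = 1.293281e+07 * 1.33927e-15 * 0.596 = 1.03230e-08
Step 4: W = sqrt(1.03230e-08) = 1.016e-04 cm = 1.016 um

1.016


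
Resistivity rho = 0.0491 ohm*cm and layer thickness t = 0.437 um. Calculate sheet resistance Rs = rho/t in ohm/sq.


Step 1: Convert thickness to cm: t = 0.437 um = 4.3700e-05 cm
Step 2: Rs = rho / t = 0.0491 / 4.3700e-05
Step 3: Rs = 1123.6 ohm/sq

1123.6


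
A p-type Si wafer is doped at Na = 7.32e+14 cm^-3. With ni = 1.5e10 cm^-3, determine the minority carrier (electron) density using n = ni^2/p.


Step 1: Majority hole concentration p ≈ Na = 7.32e+14 cm^-3
Step 2: n = ni^2 / Na = (1.5e10)^2 / 7.32e+14
Step 3: n = 3.07e+05 cm^-3

3.07e+05


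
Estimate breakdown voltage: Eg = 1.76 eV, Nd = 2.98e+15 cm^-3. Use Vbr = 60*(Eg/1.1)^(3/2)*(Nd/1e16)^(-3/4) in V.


Step 1: Eg/1.1 = 1.76/1.1 = 1.600000
Step 2: (Eg/1.1)^1.5 = 1.600000^1.5 = 2.023858
Step 3: (Nd/1e16)^(-0.75) = (0.298)^(-0.75) = 2.479350
Step 4: Vbr = 60 * 2.023858 * 2.479350 = 301.1 V

301.1


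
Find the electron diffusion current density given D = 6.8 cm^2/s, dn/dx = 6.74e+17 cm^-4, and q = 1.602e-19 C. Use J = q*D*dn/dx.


Step 1: J = q * D * (dn/dx)
Step 2: J = 1.602e-19 * 6.8 * 6.74e+17
Step 3: J = 7.34e-01 A/cm^2

7.34e-01


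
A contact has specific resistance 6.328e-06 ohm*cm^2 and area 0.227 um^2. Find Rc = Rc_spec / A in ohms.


Step 1: Convert area to cm^2: 0.227 um^2 = 2.2700e-09 cm^2
Step 2: Rc = Rc_spec / A = 6.328e-06 / 2.2700e-09
Step 3: Rc = 2.79e+03 ohms

2.79e+03


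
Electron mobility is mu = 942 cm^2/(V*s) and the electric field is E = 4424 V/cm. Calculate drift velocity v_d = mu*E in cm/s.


Step 1: v_d = mu * E
Step 2: v_d = 942 * 4424 = 4167408
Step 3: v_d = 4.17e+06 cm/s

4.17e+06


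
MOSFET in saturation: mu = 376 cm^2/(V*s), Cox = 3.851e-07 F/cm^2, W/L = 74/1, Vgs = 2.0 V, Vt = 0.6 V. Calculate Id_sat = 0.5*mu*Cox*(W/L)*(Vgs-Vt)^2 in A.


Step 1: Overdrive voltage Vov = Vgs - Vt = 2.0 - 0.6 = 1.4 V
Step 2: W/L = 74/1 = 74
Step 3: Id = 0.5 * 376 * 3.851e-07 * 74 * 1.4^2
Step 4: Id = 1.05e-02 A

1.05e-02


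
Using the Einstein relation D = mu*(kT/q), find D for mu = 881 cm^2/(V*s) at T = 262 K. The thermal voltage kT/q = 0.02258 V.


Step 1: D = mu * (kT/q)
Step 2: D = 881 * 0.02258
Step 3: D = 19.89 cm^2/s

19.89


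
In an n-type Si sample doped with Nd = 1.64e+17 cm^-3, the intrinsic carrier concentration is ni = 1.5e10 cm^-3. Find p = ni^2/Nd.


Step 1: Since Nd >> ni, n ≈ Nd = 1.64e+17 cm^-3
Step 2: p = ni^2 / n = (1.5e10)^2 / 1.64e+17
Step 3: p = 2.25e20 / 1.64e+17 = 1.37e+03 cm^-3

1.37e+03


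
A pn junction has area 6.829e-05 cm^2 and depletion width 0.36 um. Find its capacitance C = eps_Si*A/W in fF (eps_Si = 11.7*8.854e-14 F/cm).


Step 1: eps_Si = 11.7 * 8.854e-14 = 1.035918e-12 F/cm
Step 2: W in cm = 0.36 * 1e-4 = 3.60e-05 cm
Step 3: C = 1.035918e-12 * 6.829e-05 / 3.60e-05 = 1.965079e-12 F
Step 4: C = 1965.08 fF

1965.08


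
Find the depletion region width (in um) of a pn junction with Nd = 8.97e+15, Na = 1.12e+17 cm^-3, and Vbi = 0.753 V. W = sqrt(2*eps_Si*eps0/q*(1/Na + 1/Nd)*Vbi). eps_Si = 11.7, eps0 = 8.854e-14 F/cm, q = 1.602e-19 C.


Step 1: 1/Na + 1/Nd = 1/1.12e+17 + 1/8.97e+15 = 1.20411e-16
Step 2: 2*eps*eps0/q = 2*11.7*8.854e-14/1.602e-19 = 1.293281e+07
Step 3: W^2 = 1.293281e+07 * 1.20411e-16 * 0.753 = 1.17261e-09
Step 4: W = sqrt(1.17261e-09) = 3.424e-05 cm = 0.3424 um

0.3424


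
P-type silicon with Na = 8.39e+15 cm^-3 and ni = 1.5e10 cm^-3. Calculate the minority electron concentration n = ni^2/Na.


Step 1: Majority hole concentration p ≈ Na = 8.39e+15 cm^-3
Step 2: n = ni^2 / Na = (1.5e10)^2 / 8.39e+15
Step 3: n = 2.68e+04 cm^-3

2.68e+04


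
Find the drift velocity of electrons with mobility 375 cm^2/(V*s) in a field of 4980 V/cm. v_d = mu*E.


Step 1: v_d = mu * E
Step 2: v_d = 375 * 4980 = 1867500
Step 3: v_d = 1.87e+06 cm/s

1.87e+06


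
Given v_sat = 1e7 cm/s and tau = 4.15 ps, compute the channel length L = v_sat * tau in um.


Step 1: tau in seconds = 4.15 ps * 1e-12 = 4.1500e-12 s
Step 2: L = v_sat * tau = 1e7 * 4.1500e-12 = 4.1500e-05 cm
Step 3: L in um = 4.1500e-05 * 1e4 = 0.415 um

0.415


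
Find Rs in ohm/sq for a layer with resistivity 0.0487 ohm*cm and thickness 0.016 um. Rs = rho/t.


Step 1: Convert thickness to cm: t = 0.016 um = 1.6000e-06 cm
Step 2: Rs = rho / t = 0.0487 / 1.6000e-06
Step 3: Rs = 30437.5 ohm/sq

30437.5


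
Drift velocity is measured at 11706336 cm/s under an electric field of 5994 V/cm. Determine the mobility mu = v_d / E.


Step 1: mu = v_d / E
Step 2: mu = 11706336 / 5994
Step 3: mu = 1953.01 cm^2/(V*s)

1953.01


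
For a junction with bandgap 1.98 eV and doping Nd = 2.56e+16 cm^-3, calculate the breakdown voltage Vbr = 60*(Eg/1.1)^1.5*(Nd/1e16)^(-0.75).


Step 1: Eg/1.1 = 1.98/1.1 = 1.800000
Step 2: (Eg/1.1)^1.5 = 1.800000^1.5 = 2.414953
Step 3: (Nd/1e16)^(-0.75) = (2.56)^(-0.75) = 0.494106
Step 4: Vbr = 60 * 2.414953 * 0.494106 = 71.6 V

71.6


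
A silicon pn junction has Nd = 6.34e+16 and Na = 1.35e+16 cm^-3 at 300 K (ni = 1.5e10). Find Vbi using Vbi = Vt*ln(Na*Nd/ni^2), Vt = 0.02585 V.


Step 1: Compute Na*Nd/ni^2 = 1.35e+16 * 6.34e+16 / (1.5e10)^2 = 3.8040e+12
Step 2: ln(3.8040e+12) = 28.9671
Step 3: Vbi = 0.02585 * 28.9671 = 0.749 V

0.749


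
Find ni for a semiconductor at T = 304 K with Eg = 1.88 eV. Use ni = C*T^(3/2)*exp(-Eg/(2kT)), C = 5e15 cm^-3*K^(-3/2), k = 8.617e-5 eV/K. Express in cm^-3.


Step 1: Compute kT = 8.617e-5 * 304 = 0.02619568 eV
Step 2: Exponent = -Eg/(2kT) = -1.88/(2*0.02619568) = -35.88378
Step 3: T^(3/2) = 304^1.5 = 5300.42
Step 4: ni = 5e15 * 5300.42 * exp(-35.88378) = 6.90e+03 cm^-3

6.90e+03
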